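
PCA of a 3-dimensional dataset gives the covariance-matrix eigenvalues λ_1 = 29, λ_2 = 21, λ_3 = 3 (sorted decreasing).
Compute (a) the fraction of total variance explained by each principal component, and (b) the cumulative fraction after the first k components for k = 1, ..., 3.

Step 1 — total variance = trace(Sigma) = Σ λ_i = 29 + 21 + 3 = 53.

Step 2 — fraction explained by component i = λ_i / Σ λ:
  PC1: 29/53 = 0.5472
  PC2: 21/53 = 0.3962
  PC3: 3/53 = 0.0566

Step 3 — cumulative fraction after k components = (λ_1 + ... + λ_k) / Σ λ:
  k = 1: 29/53 = 0.5472
  k = 2: (29 + 21)/53 = 50/53 = 0.9434
  k = 3: (29 + 21 + 3)/53 = 53/53 = 1

Summary (fraction, with percent):

explained: PC1 0.5472 (54.72%), PC2 0.3962 (39.62%), PC3 0.0566 (5.66%);  cumulative: 0.5472, 0.9434, 1


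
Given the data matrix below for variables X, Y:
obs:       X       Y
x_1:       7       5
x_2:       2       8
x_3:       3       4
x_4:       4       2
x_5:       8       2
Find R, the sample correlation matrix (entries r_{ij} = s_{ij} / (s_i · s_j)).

Step 1 — column means:
  mean(X) = (7 + 2 + 3 + 4 + 8) / 5 = 24/5 = 4.8
  mean(Y) = (5 + 8 + 4 + 2 + 2) / 5 = 21/5 = 4.2

Step 2 — sample variances and covariances s[i,j] = (1/(n-1)) · Σ_k (x_{k,i} - mean_i) · (x_{k,j} - mean_j), with n-1 = 4:
  s[X,X] = ((2.2)·(2.2) + (-2.8)·(-2.8) + (-1.8)·(-1.8) + (-0.8)·(-0.8) + (3.2)·(3.2)) / 4 = 26.8/4 = 6.7
  s[X,Y] = ((2.2)·(0.8) + (-2.8)·(3.8) + (-1.8)·(-0.2) + (-0.8)·(-2.2) + (3.2)·(-2.2)) / 4 = -13.8/4 = -3.45
  s[Y,Y] = ((0.8)·(0.8) + (3.8)·(3.8) + (-0.2)·(-0.2) + (-2.2)·(-2.2) + (-2.2)·(-2.2)) / 4 = 24.8/4 = 6.2
  Sample standard deviations s_i = √(s[i,i]):
  s(X) = √(6.7) = 2.5884
  s(Y) = √(6.2) = 2.49

Step 3 — r_{ij} = s_{ij} / (s_i · s_j):
  r[X,X] = 1 (diagonal).
  r[X,Y] = -3.45 / (2.5884 · 2.49) = -3.45 / 6.4452 = -0.5353
  r[Y,Y] = 1 (diagonal).

R is symmetric with unit diagonal. Assembling:

R = [[1, -0.5353],
 [-0.5353, 1]]


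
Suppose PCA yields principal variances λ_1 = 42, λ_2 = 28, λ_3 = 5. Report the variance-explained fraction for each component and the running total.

Step 1 — total variance = trace(Sigma) = Σ λ_i = 42 + 28 + 5 = 75.

Step 2 — fraction explained by component i = λ_i / Σ λ:
  PC1: 42/75 = 0.56
  PC2: 28/75 = 0.3733
  PC3: 5/75 = 0.0667

Step 3 — cumulative fraction after k components = (λ_1 + ... + λ_k) / Σ λ:
  k = 1: 42/75 = 0.56
  k = 2: (42 + 28)/75 = 70/75 = 0.9333
  k = 3: (42 + 28 + 5)/75 = 75/75 = 1

Summary (fraction, with percent):

explained: PC1 0.56 (56%), PC2 0.3733 (37.33%), PC3 0.0667 (6.67%);  cumulative: 0.56, 0.9333, 1


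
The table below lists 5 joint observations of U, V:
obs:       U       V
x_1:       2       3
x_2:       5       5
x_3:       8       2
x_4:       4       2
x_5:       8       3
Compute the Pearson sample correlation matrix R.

Step 1 — column means:
  mean(U) = (2 + 5 + 8 + 4 + 8) / 5 = 27/5 = 5.4
  mean(V) = (3 + 5 + 2 + 2 + 3) / 5 = 15/5 = 3

Step 2 — sample variances and covariances s[i,j] = (1/(n-1)) · Σ_k (x_{k,i} - mean_i) · (x_{k,j} - mean_j), with n-1 = 4:
  s[U,U] = ((-3.4)·(-3.4) + (-0.4)·(-0.4) + (2.6)·(2.6) + (-1.4)·(-1.4) + (2.6)·(2.6)) / 4 = 27.2/4 = 6.8
  s[U,V] = ((-3.4)·(0) + (-0.4)·(2) + (2.6)·(-1) + (-1.4)·(-1) + (2.6)·(0)) / 4 = -2/4 = -0.5
  s[V,V] = ((0)·(0) + (2)·(2) + (-1)·(-1) + (-1)·(-1) + (0)·(0)) / 4 = 6/4 = 1.5
  Sample standard deviations s_i = √(s[i,i]):
  s(U) = √(6.8) = 2.6077
  s(V) = √(1.5) = 1.2247

Step 3 — r_{ij} = s_{ij} / (s_i · s_j):
  r[U,U] = 1 (diagonal).
  r[U,V] = -0.5 / (2.6077 · 1.2247) = -0.5 / 3.1937 = -0.1566
  r[V,V] = 1 (diagonal).

R is symmetric with unit diagonal. Assembling:

R = [[1, -0.1566],
 [-0.1566, 1]]


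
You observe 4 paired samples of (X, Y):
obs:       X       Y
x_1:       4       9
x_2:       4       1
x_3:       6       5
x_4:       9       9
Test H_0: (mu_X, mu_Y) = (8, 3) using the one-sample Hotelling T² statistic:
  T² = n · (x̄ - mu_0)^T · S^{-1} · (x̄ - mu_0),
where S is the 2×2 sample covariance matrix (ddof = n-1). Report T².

Step 1 — sample mean vector:
  mean(X) = (4 + 4 + 6 + 9) / 4 = 23/4 = 5.75
  mean(Y) = (9 + 1 + 5 + 9) / 4 = 24/4 = 6
  x̄ = (5.75, 6),  deviation x̄ - mu_0 = (5.75, 6) - (8, 3) = (-2.25, 3).

Step 2 — sample covariance matrix, S[i,j] = (1/(n-1)) · Σ_k (x_{k,i} - mean_i) · (x_{k,j} - mean_j), divisor n-1 = 3:
  S[X,X] = ((-1.75)·(-1.75) + (-1.75)·(-1.75) + (0.25)·(0.25) + (3.25)·(3.25)) / 3 = 16.75/3 = 5.5833
  S[X,Y] = ((-1.75)·(3) + (-1.75)·(-5) + (0.25)·(-1) + (3.25)·(3)) / 3 = 13/3 = 4.3333
  S[Y,Y] = ((3)·(3) + (-5)·(-5) + (-1)·(-1) + (3)·(3)) / 3 = 44/3 = 14.6667
  S = [[5.5833, 4.3333],
 [4.3333, 14.6667]].

Step 3 — invert S. det(S) = 5.5833·14.6667 - (4.3333)² = 63.1111.
  S^{-1} = (1/det) · [[d, -b], [-b, a]] = [[0.2324, -0.0687],
 [-0.0687, 0.0885]].

Step 4 — quadratic form (x̄ - mu_0)^T · S^{-1} · (x̄ - mu_0):
  S^{-1} · (x̄ - mu_0) = (-0.7289, 0.4199),
  (x̄ - mu_0)^T · [...] = (-2.25)·(-0.7289) + (3)·(0.4199) = 2.8996.

Step 5 — scale by n: T² = 4 · 2.8996 = 11.5986.

T² ≈ 11.5986


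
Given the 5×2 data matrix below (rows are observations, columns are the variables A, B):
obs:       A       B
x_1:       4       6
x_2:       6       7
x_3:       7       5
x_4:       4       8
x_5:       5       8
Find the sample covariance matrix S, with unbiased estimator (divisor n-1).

Step 1 — column means:
  mean(A) = (4 + 6 + 7 + 4 + 5) / 5 = 26/5 = 5.2
  mean(B) = (6 + 7 + 5 + 8 + 8) / 5 = 34/5 = 6.8

Step 2 — sample covariance S[i,j] = (1/(n-1)) · Σ_k (x_{k,i} - mean_i) · (x_{k,j} - mean_j), with n-1 = 4.
  S[A,A] = ((-1.2)·(-1.2) + (0.8)·(0.8) + (1.8)·(1.8) + (-1.2)·(-1.2) + (-0.2)·(-0.2)) / 4 = 6.8/4 = 1.7
  S[A,B] = ((-1.2)·(-0.8) + (0.8)·(0.2) + (1.8)·(-1.8) + (-1.2)·(1.2) + (-0.2)·(1.2)) / 4 = -3.8/4 = -0.95
  S[B,B] = ((-0.8)·(-0.8) + (0.2)·(0.2) + (-1.8)·(-1.8) + (1.2)·(1.2) + (1.2)·(1.2)) / 4 = 6.8/4 = 1.7

S is symmetric (S[j,i] = S[i,j]). Assembling:

S = [[1.7, -0.95],
 [-0.95, 1.7]]


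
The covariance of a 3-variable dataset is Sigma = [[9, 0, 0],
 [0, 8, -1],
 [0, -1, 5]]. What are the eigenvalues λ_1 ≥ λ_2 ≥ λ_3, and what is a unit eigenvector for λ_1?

Step 1 — characteristic polynomial p(λ) = det(λI - Sigma) = λ³ - tr·λ² + c_1·λ - det, where tr = trace, c_1 = sum of the principal 2×2 minors, det = det(Sigma):
  tr = 9 + 8 + 5 = 22,
  c_1 = (9·8 - (0)²) + (9·5 - (0)²) + (8·5 - (-1)²) = 72 + 45 + 39 = 156,
  det = 9·(8·5 - (-1)²) - (0)·((0)·5 - (-1)·(0)) + (0)·((0)·(-1) - 8·(0)) = 9·(39) - (0)·(0) + (0)·(0) = 351.
  So p(λ) = λ³ - 22λ² + 156λ - 351.
Step 2 — look for an integer root (rational root theorem: any rational root is an integer divisor of 351). Testing λ = 9:
  p(9) = 729 - 1782 + 1404 - 351 = 0  ✓
  Dividing out (λ - 9): p(λ) = (λ - 9)(λ² - 13λ + 39).
Step 3 — remaining eigenvalues from the quadratic λ² - 13λ + 39 = 0:
  Δ = 13² - 4·39 = 169 - 156 = 13,  λ = (13 ± √13)/2 = (13 ± 3.6056)/2 ≈ 8.3028 or 4.6972.
  Sorted: λ_1 = 9,  λ_2 = 8.3028,  λ_3 = 4.6972  (check: sum = 22 = tr ✓).

Step 4 — unit eigenvector for λ_1 = 9: v spans the null space of (Sigma - λ_1 I), whose rows are
  r_1 = (0, 0, 0),  r_2 = (0, -1, -1),  r_3 = (0, -1, -4).
  v is orthogonal to every row, so take v ∝ r_2 × r_3 = ((-1)·(-4) - (-1)·(-1), (-1)·(0) - (0)·(-4), (0)·(-1) - (-1)·(0)) = (3, 0, 0).
  Rescale (divide by 3): u = (1, 0, 0).
  ||u|| = √((1)² + (0)² + (0)²) = √(1) = 1,  v_1 = u/||u|| ≈ (1, 0, 0) (||v_1|| = 1).

λ_1 = 9,  λ_2 = 8.3028,  λ_3 = 4.6972;  v_1 ≈ (1, 0, 0)


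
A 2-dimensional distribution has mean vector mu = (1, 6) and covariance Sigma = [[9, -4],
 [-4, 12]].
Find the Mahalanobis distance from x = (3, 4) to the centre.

Step 1 — centre the observation: (x - mu) = (2, -2).

Step 2 — invert Sigma. det(Sigma) = 9·12 - (-4)² = 92.
  Sigma^{-1} = (1/det) · [[d, -b], [-b, a]] = [[0.1304, 0.0435],
 [0.0435, 0.0978]].

Step 3 — form the quadratic (x - mu)^T · Sigma^{-1} · (x - mu):
  Sigma^{-1} · (x - mu) = (0.1739, -0.1087).
  (x - mu)^T · [Sigma^{-1} · (x - mu)] = (2)·(0.1739) + (-2)·(-0.1087) = 0.5652.

Step 4 — take square root: d = √(0.5652) ≈ 0.7518.

d(x, mu) = √(0.5652) ≈ 0.7518


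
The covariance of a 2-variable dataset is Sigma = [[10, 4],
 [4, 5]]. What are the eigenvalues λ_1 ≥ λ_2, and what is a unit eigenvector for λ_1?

Step 1 — characteristic polynomial of 2×2 Sigma:
  det(Sigma - λI) = λ² - trace · λ + det = 0.
  trace = 10 + 5 = 15, det = 10·5 - (4)² = 34.
Step 2 — discriminant:
  Δ = trace² - 4·det = 225 - 136 = 89.
Step 3 — eigenvalues:
  λ = (trace ± √Δ)/2 = (15 ± 9.434)/2,
  λ_1 = 12.217,  λ_2 = 2.783.

Step 4 — unit eigenvector for λ_1: solve (Sigma - λ_1 I)v = 0. First row:
  (10 - 12.217)·v_x + (4)·v_y = 0, i.e. (-2.217)·v_x + (4)·v_y = 0,
  so v ∝ (b, λ_1 - a) = (4, 2.217) = u.
  ||u|| = √((4)² + (2.217)²) = √(20.915) ≈ 4.5733,
  v_1 = u/||u|| ≈ (0.8746, 0.4848) (||v_1|| = 1).

λ_1 = 12.217,  λ_2 = 2.783;  v_1 ≈ (0.8746, 0.4848)


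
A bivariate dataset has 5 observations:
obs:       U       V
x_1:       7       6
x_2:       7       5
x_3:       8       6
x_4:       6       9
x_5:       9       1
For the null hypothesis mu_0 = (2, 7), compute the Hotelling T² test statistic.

Step 1 — sample mean vector:
  mean(U) = (7 + 7 + 8 + 6 + 9) / 5 = 37/5 = 7.4
  mean(V) = (6 + 5 + 6 + 9 + 1) / 5 = 27/5 = 5.4
  x̄ = (7.4, 5.4),  deviation x̄ - mu_0 = (7.4, 5.4) - (2, 7) = (5.4, -1.6).

Step 2 — sample covariance matrix, S[i,j] = (1/(n-1)) · Σ_k (x_{k,i} - mean_i) · (x_{k,j} - mean_j), divisor n-1 = 4:
  S[U,U] = ((-0.4)·(-0.4) + (-0.4)·(-0.4) + (0.6)·(0.6) + (-1.4)·(-1.4) + (1.6)·(1.6)) / 4 = 5.2/4 = 1.3
  S[U,V] = ((-0.4)·(0.6) + (-0.4)·(-0.4) + (0.6)·(0.6) + (-1.4)·(3.6) + (1.6)·(-4.4)) / 4 = -11.8/4 = -2.95
  S[V,V] = ((0.6)·(0.6) + (-0.4)·(-0.4) + (0.6)·(0.6) + (3.6)·(3.6) + (-4.4)·(-4.4)) / 4 = 33.2/4 = 8.3
  S = [[1.3, -2.95],
 [-2.95, 8.3]].

Step 3 — invert S. det(S) = 1.3·8.3 - (-2.95)² = 2.0875.
  S^{-1} = (1/det) · [[d, -b], [-b, a]] = [[3.976, 1.4132],
 [1.4132, 0.6228]].

Step 4 — quadratic form (x̄ - mu_0)^T · S^{-1} · (x̄ - mu_0):
  S^{-1} · (x̄ - mu_0) = (19.2096, 6.6347),
  (x̄ - mu_0)^T · [...] = (5.4)·(19.2096) + (-1.6)·(6.6347) = 93.1162.

Step 5 — scale by n: T² = 5 · 93.1162 = 465.5808.

T² ≈ 465.5808


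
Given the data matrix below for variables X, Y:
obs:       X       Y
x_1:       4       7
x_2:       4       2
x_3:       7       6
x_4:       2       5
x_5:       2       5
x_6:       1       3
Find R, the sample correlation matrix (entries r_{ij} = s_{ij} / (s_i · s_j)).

Step 1 — column means:
  mean(X) = (4 + 4 + 7 + 2 + 2 + 1) / 6 = 20/6 = 3.3333
  mean(Y) = (7 + 2 + 6 + 5 + 5 + 3) / 6 = 28/6 = 4.6667

Step 2 — sample variances and covariances s[i,j] = (1/(n-1)) · Σ_k (x_{k,i} - mean_i) · (x_{k,j} - mean_j), with n-1 = 5:
  s[X,X] = ((0.6667)·(0.6667) + (0.6667)·(0.6667) + (3.6667)·(3.6667) + (-1.3333)·(-1.3333) + (-1.3333)·(-1.3333) + (-2.3333)·(-2.3333)) / 5 = 23.3333/5 = 4.6667
  s[X,Y] = ((0.6667)·(2.3333) + (0.6667)·(-2.6667) + (3.6667)·(1.3333) + (-1.3333)·(0.3333) + (-1.3333)·(0.3333) + (-2.3333)·(-1.6667)) / 5 = 7.6667/5 = 1.5333
  s[Y,Y] = ((2.3333)·(2.3333) + (-2.6667)·(-2.6667) + (1.3333)·(1.3333) + (0.3333)·(0.3333) + (0.3333)·(0.3333) + (-1.6667)·(-1.6667)) / 5 = 17.3333/5 = 3.4667
  Sample standard deviations s_i = √(s[i,i]):
  s(X) = √(4.6667) = 2.1602
  s(Y) = √(3.4667) = 1.8619

Step 3 — r_{ij} = s_{ij} / (s_i · s_j):
  r[X,X] = 1 (diagonal).
  r[X,Y] = 1.5333 / (2.1602 · 1.8619) = 1.5333 / 4.0222 = 0.3812
  r[Y,Y] = 1 (diagonal).

R is symmetric with unit diagonal. Assembling:

R = [[1, 0.3812],
 [0.3812, 1]]


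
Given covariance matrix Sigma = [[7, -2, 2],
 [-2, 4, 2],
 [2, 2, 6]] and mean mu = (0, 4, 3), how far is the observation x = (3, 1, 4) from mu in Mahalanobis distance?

Step 1 — centre the observation: (x - mu) = (3, -3, 1).

Step 2 — invert Sigma (cofactor / det for 3×3, or solve directly):
  Sigma^{-1} = [[0.2381, 0.1905, -0.1429],
 [0.1905, 0.4524, -0.2143],
 [-0.1429, -0.2143, 0.2857]].

Step 3 — form the quadratic (x - mu)^T · Sigma^{-1} · (x - mu):
  Sigma^{-1} · (x - mu) = (0, -1, 0.5).
  (x - mu)^T · [Sigma^{-1} · (x - mu)] = (3)·(0) + (-3)·(-1) + (1)·(0.5) = 3.5.

Step 4 — take square root: d = √(3.5) ≈ 1.8708.

d(x, mu) = √(3.5) ≈ 1.8708


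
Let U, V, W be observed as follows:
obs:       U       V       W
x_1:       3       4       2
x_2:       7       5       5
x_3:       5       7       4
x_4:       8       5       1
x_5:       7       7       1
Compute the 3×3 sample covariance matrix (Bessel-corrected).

Step 1 — column means:
  mean(U) = (3 + 7 + 5 + 8 + 7) / 5 = 30/5 = 6
  mean(V) = (4 + 5 + 7 + 5 + 7) / 5 = 28/5 = 5.6
  mean(W) = (2 + 5 + 4 + 1 + 1) / 5 = 13/5 = 2.6

Step 2 — sample covariance S[i,j] = (1/(n-1)) · Σ_k (x_{k,i} - mean_i) · (x_{k,j} - mean_j), with n-1 = 4.
  S[U,U] = ((-3)·(-3) + (1)·(1) + (-1)·(-1) + (2)·(2) + (1)·(1)) / 4 = 16/4 = 4
  S[U,V] = ((-3)·(-1.6) + (1)·(-0.6) + (-1)·(1.4) + (2)·(-0.6) + (1)·(1.4)) / 4 = 3/4 = 0.75
  S[U,W] = ((-3)·(-0.6) + (1)·(2.4) + (-1)·(1.4) + (2)·(-1.6) + (1)·(-1.6)) / 4 = -2/4 = -0.5
  S[V,V] = ((-1.6)·(-1.6) + (-0.6)·(-0.6) + (1.4)·(1.4) + (-0.6)·(-0.6) + (1.4)·(1.4)) / 4 = 7.2/4 = 1.8
  S[V,W] = ((-1.6)·(-0.6) + (-0.6)·(2.4) + (1.4)·(1.4) + (-0.6)·(-1.6) + (1.4)·(-1.6)) / 4 = 0.2/4 = 0.05
  S[W,W] = ((-0.6)·(-0.6) + (2.4)·(2.4) + (1.4)·(1.4) + (-1.6)·(-1.6) + (-1.6)·(-1.6)) / 4 = 13.2/4 = 3.3

S is symmetric (S[j,i] = S[i,j]). Assembling:

S = [[4, 0.75, -0.5],
 [0.75, 1.8, 0.05],
 [-0.5, 0.05, 3.3]]


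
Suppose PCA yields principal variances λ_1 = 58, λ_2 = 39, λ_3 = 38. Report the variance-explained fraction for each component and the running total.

Step 1 — total variance = trace(Sigma) = Σ λ_i = 58 + 39 + 38 = 135.

Step 2 — fraction explained by component i = λ_i / Σ λ:
  PC1: 58/135 = 0.4296
  PC2: 39/135 = 0.2889
  PC3: 38/135 = 0.2815

Step 3 — cumulative fraction after k components = (λ_1 + ... + λ_k) / Σ λ:
  k = 1: 58/135 = 0.4296
  k = 2: (58 + 39)/135 = 97/135 = 0.7185
  k = 3: (58 + 39 + 38)/135 = 135/135 = 1

Summary (fraction, with percent):

explained: PC1 0.4296 (42.96%), PC2 0.2889 (28.89%), PC3 0.2815 (28.15%);  cumulative: 0.4296, 0.7185, 1


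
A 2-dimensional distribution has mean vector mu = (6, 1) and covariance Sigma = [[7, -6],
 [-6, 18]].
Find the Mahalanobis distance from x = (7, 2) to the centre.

Step 1 — centre the observation: (x - mu) = (1, 1).

Step 2 — invert Sigma. det(Sigma) = 7·18 - (-6)² = 90.
  Sigma^{-1} = (1/det) · [[d, -b], [-b, a]] = [[0.2, 0.0667],
 [0.0667, 0.0778]].

Step 3 — form the quadratic (x - mu)^T · Sigma^{-1} · (x - mu):
  Sigma^{-1} · (x - mu) = (0.2667, 0.1444).
  (x - mu)^T · [Sigma^{-1} · (x - mu)] = (1)·(0.2667) + (1)·(0.1444) = 0.4111.

Step 4 — take square root: d = √(0.4111) ≈ 0.6412.

d(x, mu) = √(0.4111) ≈ 0.6412


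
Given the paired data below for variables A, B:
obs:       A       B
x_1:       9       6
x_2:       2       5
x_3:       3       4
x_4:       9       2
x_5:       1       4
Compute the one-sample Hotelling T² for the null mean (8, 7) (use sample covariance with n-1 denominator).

Step 1 — sample mean vector:
  mean(A) = (9 + 2 + 3 + 9 + 1) / 5 = 24/5 = 4.8
  mean(B) = (6 + 5 + 4 + 2 + 4) / 5 = 21/5 = 4.2
  x̄ = (4.8, 4.2),  deviation x̄ - mu_0 = (4.8, 4.2) - (8, 7) = (-3.2, -2.8).

Step 2 — sample covariance matrix, S[i,j] = (1/(n-1)) · Σ_k (x_{k,i} - mean_i) · (x_{k,j} - mean_j), divisor n-1 = 4:
  S[A,A] = ((4.2)·(4.2) + (-2.8)·(-2.8) + (-1.8)·(-1.8) + (4.2)·(4.2) + (-3.8)·(-3.8)) / 4 = 60.8/4 = 15.2
  S[A,B] = ((4.2)·(1.8) + (-2.8)·(0.8) + (-1.8)·(-0.2) + (4.2)·(-2.2) + (-3.8)·(-0.2)) / 4 = -2.8/4 = -0.7
  S[B,B] = ((1.8)·(1.8) + (0.8)·(0.8) + (-0.2)·(-0.2) + (-2.2)·(-2.2) + (-0.2)·(-0.2)) / 4 = 8.8/4 = 2.2
  S = [[15.2, -0.7],
 [-0.7, 2.2]].

Step 3 — invert S. det(S) = 15.2·2.2 - (-0.7)² = 32.95.
  S^{-1} = (1/det) · [[d, -b], [-b, a]] = [[0.0668, 0.0212],
 [0.0212, 0.4613]].

Step 4 — quadratic form (x̄ - mu_0)^T · S^{-1} · (x̄ - mu_0):
  S^{-1} · (x̄ - mu_0) = (-0.2731, -1.3596),
  (x̄ - mu_0)^T · [...] = (-3.2)·(-0.2731) + (-2.8)·(-1.3596) = 4.681.

Step 5 — scale by n: T² = 5 · 4.681 = 23.4052.

T² ≈ 23.4052


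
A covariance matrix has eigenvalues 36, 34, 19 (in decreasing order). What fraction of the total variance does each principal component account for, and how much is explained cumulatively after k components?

Step 1 — total variance = trace(Sigma) = Σ λ_i = 36 + 34 + 19 = 89.

Step 2 — fraction explained by component i = λ_i / Σ λ:
  PC1: 36/89 = 0.4045
  PC2: 34/89 = 0.382
  PC3: 19/89 = 0.2135

Step 3 — cumulative fraction after k components = (λ_1 + ... + λ_k) / Σ λ:
  k = 1: 36/89 = 0.4045
  k = 2: (36 + 34)/89 = 70/89 = 0.7865
  k = 3: (36 + 34 + 19)/89 = 89/89 = 1

Summary (fraction, with percent):

explained: PC1 0.4045 (40.45%), PC2 0.382 (38.2%), PC3 0.2135 (21.35%);  cumulative: 0.4045, 0.7865, 1


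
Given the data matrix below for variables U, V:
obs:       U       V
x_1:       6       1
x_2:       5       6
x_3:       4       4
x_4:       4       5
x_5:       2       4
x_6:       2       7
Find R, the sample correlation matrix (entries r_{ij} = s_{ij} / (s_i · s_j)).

Step 1 — column means:
  mean(U) = (6 + 5 + 4 + 4 + 2 + 2) / 6 = 23/6 = 3.8333
  mean(V) = (1 + 6 + 4 + 5 + 4 + 7) / 6 = 27/6 = 4.5

Step 2 — sample variances and covariances s[i,j] = (1/(n-1)) · Σ_k (x_{k,i} - mean_i) · (x_{k,j} - mean_j), with n-1 = 5:
  s[U,U] = ((2.1667)·(2.1667) + (1.1667)·(1.1667) + (0.1667)·(0.1667) + (0.1667)·(0.1667) + (-1.8333)·(-1.8333) + (-1.8333)·(-1.8333)) / 5 = 12.8333/5 = 2.5667
  s[U,V] = ((2.1667)·(-3.5) + (1.1667)·(1.5) + (0.1667)·(-0.5) + (0.1667)·(0.5) + (-1.8333)·(-0.5) + (-1.8333)·(2.5)) / 5 = -9.5/5 = -1.9
  s[V,V] = ((-3.5)·(-3.5) + (1.5)·(1.5) + (-0.5)·(-0.5) + (0.5)·(0.5) + (-0.5)·(-0.5) + (2.5)·(2.5)) / 5 = 21.5/5 = 4.3
  Sample standard deviations s_i = √(s[i,i]):
  s(U) = √(2.5667) = 1.6021
  s(V) = √(4.3) = 2.0736

Step 3 — r_{ij} = s_{ij} / (s_i · s_j):
  r[U,U] = 1 (diagonal).
  r[U,V] = -1.9 / (1.6021 · 2.0736) = -1.9 / 3.3221 = -0.5719
  r[V,V] = 1 (diagonal).

R is symmetric with unit diagonal. Assembling:

R = [[1, -0.5719],
 [-0.5719, 1]]


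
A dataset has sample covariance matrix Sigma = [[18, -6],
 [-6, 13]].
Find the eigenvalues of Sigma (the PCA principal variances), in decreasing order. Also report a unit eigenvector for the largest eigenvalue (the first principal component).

Step 1 — characteristic polynomial of 2×2 Sigma:
  det(Sigma - λI) = λ² - trace · λ + det = 0.
  trace = 18 + 13 = 31, det = 18·13 - (-6)² = 198.
Step 2 — discriminant:
  Δ = trace² - 4·det = 961 - 792 = 169.
Step 3 — eigenvalues:
  λ = (trace ± √Δ)/2 = (31 ± 13)/2,
  λ_1 = 22,  λ_2 = 9.

Step 4 — unit eigenvector for λ_1: solve (Sigma - λ_1 I)v = 0. First row:
  (18 - 22)·v_x + (-6)·v_y = 0, i.e. (-4)·v_x + (-6)·v_y = 0,
  so v ∝ (b, λ_1 - a) = (-6, 4); multiply by -1 so the first entry is positive: u = (6, -4).
  ||u|| = √((6)² + (-4)²) = √(52) ≈ 7.2111,
  v_1 = u/||u|| ≈ (0.8321, -0.5547) (||v_1|| = 1).

λ_1 = 22,  λ_2 = 9;  v_1 ≈ (0.8321, -0.5547)


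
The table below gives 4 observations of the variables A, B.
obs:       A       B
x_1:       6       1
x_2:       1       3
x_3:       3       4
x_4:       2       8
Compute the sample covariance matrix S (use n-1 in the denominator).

Step 1 — column means:
  mean(A) = (6 + 1 + 3 + 2) / 4 = 12/4 = 3
  mean(B) = (1 + 3 + 4 + 8) / 4 = 16/4 = 4

Step 2 — sample covariance S[i,j] = (1/(n-1)) · Σ_k (x_{k,i} - mean_i) · (x_{k,j} - mean_j), with n-1 = 3.
  S[A,A] = ((3)·(3) + (-2)·(-2) + (0)·(0) + (-1)·(-1)) / 3 = 14/3 = 4.6667
  S[A,B] = ((3)·(-3) + (-2)·(-1) + (0)·(0) + (-1)·(4)) / 3 = -11/3 = -3.6667
  S[B,B] = ((-3)·(-3) + (-1)·(-1) + (0)·(0) + (4)·(4)) / 3 = 26/3 = 8.6667

S is symmetric (S[j,i] = S[i,j]). Assembling:

S = [[4.6667, -3.6667],
 [-3.6667, 8.6667]]


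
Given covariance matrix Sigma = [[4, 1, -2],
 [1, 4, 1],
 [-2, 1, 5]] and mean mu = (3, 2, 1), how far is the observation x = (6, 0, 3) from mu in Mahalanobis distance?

Step 1 — centre the observation: (x - mu) = (3, -2, 2).

Step 2 — invert Sigma (cofactor / det for 3×3, or solve directly):
  Sigma^{-1} = [[0.3725, -0.1373, 0.1765],
 [-0.1373, 0.3137, -0.1176],
 [0.1765, -0.1176, 0.2941]].

Step 3 — form the quadratic (x - mu)^T · Sigma^{-1} · (x - mu):
  Sigma^{-1} · (x - mu) = (1.7451, -1.2745, 1.3529).
  (x - mu)^T · [Sigma^{-1} · (x - mu)] = (3)·(1.7451) + (-2)·(-1.2745) + (2)·(1.3529) = 10.4902.

Step 4 — take square root: d = √(10.4902) ≈ 3.2389.

d(x, mu) = √(10.4902) ≈ 3.2389


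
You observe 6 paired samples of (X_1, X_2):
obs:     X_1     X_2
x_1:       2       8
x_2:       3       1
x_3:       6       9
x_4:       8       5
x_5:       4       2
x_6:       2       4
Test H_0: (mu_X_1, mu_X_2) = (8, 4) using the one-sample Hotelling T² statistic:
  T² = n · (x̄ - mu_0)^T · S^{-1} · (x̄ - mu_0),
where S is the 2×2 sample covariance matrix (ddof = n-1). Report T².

Step 1 — sample mean vector:
  mean(X_1) = (2 + 3 + 6 + 8 + 4 + 2) / 6 = 25/6 = 4.1667
  mean(X_2) = (8 + 1 + 9 + 5 + 2 + 4) / 6 = 29/6 = 4.8333
  x̄ = (4.1667, 4.8333),  deviation x̄ - mu_0 = (4.1667, 4.8333) - (8, 4) = (-3.8333, 0.8333).

Step 2 — sample covariance matrix, S[i,j] = (1/(n-1)) · Σ_k (x_{k,i} - mean_i) · (x_{k,j} - mean_j), divisor n-1 = 5:
  S[X_1,X_1] = ((-2.1667)·(-2.1667) + (-1.1667)·(-1.1667) + (1.8333)·(1.8333) + (3.8333)·(3.8333) + (-0.1667)·(-0.1667) + (-2.1667)·(-2.1667)) / 5 = 28.8333/5 = 5.7667
  S[X_1,X_2] = ((-2.1667)·(3.1667) + (-1.1667)·(-3.8333) + (1.8333)·(4.1667) + (3.8333)·(0.1667) + (-0.1667)·(-2.8333) + (-2.1667)·(-0.8333)) / 5 = 8.1667/5 = 1.6333
  S[X_2,X_2] = ((3.1667)·(3.1667) + (-3.8333)·(-3.8333) + (4.1667)·(4.1667) + (0.1667)·(0.1667) + (-2.8333)·(-2.8333) + (-0.8333)·(-0.8333)) / 5 = 50.8333/5 = 10.1667
  S = [[5.7667, 1.6333],
 [1.6333, 10.1667]].

Step 3 — invert S. det(S) = 5.7667·10.1667 - (1.6333)² = 55.96.
  S^{-1} = (1/det) · [[d, -b], [-b, a]] = [[0.1817, -0.0292],
 [-0.0292, 0.103]].

Step 4 — quadratic form (x̄ - mu_0)^T · S^{-1} · (x̄ - mu_0):
  S^{-1} · (x̄ - mu_0) = (-0.7208, 0.1978),
  (x̄ - mu_0)^T · [...] = (-3.8333)·(-0.7208) + (0.8333)·(0.1978) = 2.9277.

Step 5 — scale by n: T² = 6 · 2.9277 = 17.5661.

T² ≈ 17.5661


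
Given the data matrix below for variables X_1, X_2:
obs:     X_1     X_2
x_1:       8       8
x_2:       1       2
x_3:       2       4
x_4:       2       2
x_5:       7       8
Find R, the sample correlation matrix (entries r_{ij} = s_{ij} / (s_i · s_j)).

Step 1 — column means:
  mean(X_1) = (8 + 1 + 2 + 2 + 7) / 5 = 20/5 = 4
  mean(X_2) = (8 + 2 + 4 + 2 + 8) / 5 = 24/5 = 4.8

Step 2 — sample variances and covariances s[i,j] = (1/(n-1)) · Σ_k (x_{k,i} - mean_i) · (x_{k,j} - mean_j), with n-1 = 4:
  s[X_1,X_1] = ((4)·(4) + (-3)·(-3) + (-2)·(-2) + (-2)·(-2) + (3)·(3)) / 4 = 42/4 = 10.5
  s[X_1,X_2] = ((4)·(3.2) + (-3)·(-2.8) + (-2)·(-0.8) + (-2)·(-2.8) + (3)·(3.2)) / 4 = 38/4 = 9.5
  s[X_2,X_2] = ((3.2)·(3.2) + (-2.8)·(-2.8) + (-0.8)·(-0.8) + (-2.8)·(-2.8) + (3.2)·(3.2)) / 4 = 36.8/4 = 9.2
  Sample standard deviations s_i = √(s[i,i]):
  s(X_1) = √(10.5) = 3.2404
  s(X_2) = √(9.2) = 3.0332

Step 3 — r_{ij} = s_{ij} / (s_i · s_j):
  r[X_1,X_1] = 1 (diagonal).
  r[X_1,X_2] = 9.5 / (3.2404 · 3.0332) = 9.5 / 9.8285 = 0.9666
  r[X_2,X_2] = 1 (diagonal).

R is symmetric with unit diagonal. Assembling:

R = [[1, 0.9666],
 [0.9666, 1]]


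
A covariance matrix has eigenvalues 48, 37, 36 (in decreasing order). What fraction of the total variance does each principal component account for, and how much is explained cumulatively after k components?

Step 1 — total variance = trace(Sigma) = Σ λ_i = 48 + 37 + 36 = 121.

Step 2 — fraction explained by component i = λ_i / Σ λ:
  PC1: 48/121 = 0.3967
  PC2: 37/121 = 0.3058
  PC3: 36/121 = 0.2975

Step 3 — cumulative fraction after k components = (λ_1 + ... + λ_k) / Σ λ:
  k = 1: 48/121 = 0.3967
  k = 2: (48 + 37)/121 = 85/121 = 0.7025
  k = 3: (48 + 37 + 36)/121 = 121/121 = 1

Summary (fraction, with percent):

explained: PC1 0.3967 (39.67%), PC2 0.3058 (30.58%), PC3 0.2975 (29.75%);  cumulative: 0.3967, 0.7025, 1


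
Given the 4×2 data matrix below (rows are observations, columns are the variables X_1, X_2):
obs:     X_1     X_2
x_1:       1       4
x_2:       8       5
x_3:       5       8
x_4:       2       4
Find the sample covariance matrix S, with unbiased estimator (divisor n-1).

Step 1 — column means:
  mean(X_1) = (1 + 8 + 5 + 2) / 4 = 16/4 = 4
  mean(X_2) = (4 + 5 + 8 + 4) / 4 = 21/4 = 5.25

Step 2 — sample covariance S[i,j] = (1/(n-1)) · Σ_k (x_{k,i} - mean_i) · (x_{k,j} - mean_j), with n-1 = 3.
  S[X_1,X_1] = ((-3)·(-3) + (4)·(4) + (1)·(1) + (-2)·(-2)) / 3 = 30/3 = 10
  S[X_1,X_2] = ((-3)·(-1.25) + (4)·(-0.25) + (1)·(2.75) + (-2)·(-1.25)) / 3 = 8/3 = 2.6667
  S[X_2,X_2] = ((-1.25)·(-1.25) + (-0.25)·(-0.25) + (2.75)·(2.75) + (-1.25)·(-1.25)) / 3 = 10.75/3 = 3.5833

S is symmetric (S[j,i] = S[i,j]). Assembling:

S = [[10, 2.6667],
 [2.6667, 3.5833]]


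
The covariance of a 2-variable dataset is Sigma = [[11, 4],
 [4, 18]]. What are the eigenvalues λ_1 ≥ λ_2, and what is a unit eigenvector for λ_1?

Step 1 — characteristic polynomial of 2×2 Sigma:
  det(Sigma - λI) = λ² - trace · λ + det = 0.
  trace = 11 + 18 = 29, det = 11·18 - (4)² = 182.
Step 2 — discriminant:
  Δ = trace² - 4·det = 841 - 728 = 113.
Step 3 — eigenvalues:
  λ = (trace ± √Δ)/2 = (29 ± 10.6301)/2,
  λ_1 = 19.8151,  λ_2 = 9.1849.

Step 4 — unit eigenvector for λ_1: solve (Sigma - λ_1 I)v = 0. First row:
  (11 - 19.8151)·v_x + (4)·v_y = 0, i.e. (-8.8151)·v_x + (4)·v_y = 0,
  so v ∝ (b, λ_1 - a) = (4, 8.8151) = u.
  ||u|| = √((4)² + (8.8151)²) = √(93.7055) ≈ 9.6802,
  v_1 = u/||u|| ≈ (0.4132, 0.9106) (||v_1|| = 1).

λ_1 = 19.8151,  λ_2 = 9.1849;  v_1 ≈ (0.4132, 0.9106)


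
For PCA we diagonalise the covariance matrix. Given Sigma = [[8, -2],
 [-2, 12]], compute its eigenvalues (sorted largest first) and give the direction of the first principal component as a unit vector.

Step 1 — characteristic polynomial of 2×2 Sigma:
  det(Sigma - λI) = λ² - trace · λ + det = 0.
  trace = 8 + 12 = 20, det = 8·12 - (-2)² = 92.
Step 2 — discriminant:
  Δ = trace² - 4·det = 400 - 368 = 32.
Step 3 — eigenvalues:
  λ = (trace ± √Δ)/2 = (20 ± 5.6569)/2,
  λ_1 = 12.8284,  λ_2 = 7.1716.

Step 4 — unit eigenvector for λ_1: solve (Sigma - λ_1 I)v = 0. First row:
  (8 - 12.8284)·v_x + (-2)·v_y = 0, i.e. (-4.8284)·v_x + (-2)·v_y = 0,
  so v ∝ (b, λ_1 - a) = (-2, 4.8284); multiply by -1 so the first entry is positive: u = (2, -4.8284).
  ||u|| = √((2)² + (-4.8284)²) = √(27.3137) ≈ 5.2263,
  v_1 = u/||u|| ≈ (0.3827, -0.9239) (||v_1|| = 1).

λ_1 = 12.8284,  λ_2 = 7.1716;  v_1 ≈ (0.3827, -0.9239)


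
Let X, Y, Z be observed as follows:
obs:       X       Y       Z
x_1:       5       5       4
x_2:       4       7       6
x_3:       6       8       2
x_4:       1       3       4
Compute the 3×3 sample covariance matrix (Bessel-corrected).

Step 1 — column means:
  mean(X) = (5 + 4 + 6 + 1) / 4 = 16/4 = 4
  mean(Y) = (5 + 7 + 8 + 3) / 4 = 23/4 = 5.75
  mean(Z) = (4 + 6 + 2 + 4) / 4 = 16/4 = 4

Step 2 — sample covariance S[i,j] = (1/(n-1)) · Σ_k (x_{k,i} - mean_i) · (x_{k,j} - mean_j), with n-1 = 3.
  S[X,X] = ((1)·(1) + (0)·(0) + (2)·(2) + (-3)·(-3)) / 3 = 14/3 = 4.6667
  S[X,Y] = ((1)·(-0.75) + (0)·(1.25) + (2)·(2.25) + (-3)·(-2.75)) / 3 = 12/3 = 4
  S[X,Z] = ((1)·(0) + (0)·(2) + (2)·(-2) + (-3)·(0)) / 3 = -4/3 = -1.3333
  S[Y,Y] = ((-0.75)·(-0.75) + (1.25)·(1.25) + (2.25)·(2.25) + (-2.75)·(-2.75)) / 3 = 14.75/3 = 4.9167
  S[Y,Z] = ((-0.75)·(0) + (1.25)·(2) + (2.25)·(-2) + (-2.75)·(0)) / 3 = -2/3 = -0.6667
  S[Z,Z] = ((0)·(0) + (2)·(2) + (-2)·(-2) + (0)·(0)) / 3 = 8/3 = 2.6667

S is symmetric (S[j,i] = S[i,j]). Assembling:

S = [[4.6667, 4, -1.3333],
 [4, 4.9167, -0.6667],
 [-1.3333, -0.6667, 2.6667]]


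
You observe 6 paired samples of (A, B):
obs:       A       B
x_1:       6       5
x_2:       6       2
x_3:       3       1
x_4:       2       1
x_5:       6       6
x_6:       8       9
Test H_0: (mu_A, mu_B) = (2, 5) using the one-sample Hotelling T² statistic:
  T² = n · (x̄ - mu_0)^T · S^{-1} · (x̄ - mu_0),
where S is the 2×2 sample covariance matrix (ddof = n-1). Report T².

Step 1 — sample mean vector:
  mean(A) = (6 + 6 + 3 + 2 + 6 + 8) / 6 = 31/6 = 5.1667
  mean(B) = (5 + 2 + 1 + 1 + 6 + 9) / 6 = 24/6 = 4
  x̄ = (5.1667, 4),  deviation x̄ - mu_0 = (5.1667, 4) - (2, 5) = (3.1667, -1).

Step 2 — sample covariance matrix, S[i,j] = (1/(n-1)) · Σ_k (x_{k,i} - mean_i) · (x_{k,j} - mean_j), divisor n-1 = 5:
  S[A,A] = ((0.8333)·(0.8333) + (0.8333)·(0.8333) + (-2.1667)·(-2.1667) + (-3.1667)·(-3.1667) + (0.8333)·(0.8333) + (2.8333)·(2.8333)) / 5 = 24.8333/5 = 4.9667
  S[A,B] = ((0.8333)·(1) + (0.8333)·(-2) + (-2.1667)·(-3) + (-3.1667)·(-3) + (0.8333)·(2) + (2.8333)·(5)) / 5 = 31/5 = 6.2
  S[B,B] = ((1)·(1) + (-2)·(-2) + (-3)·(-3) + (-3)·(-3) + (2)·(2) + (5)·(5)) / 5 = 52/5 = 10.4
  S = [[4.9667, 6.2],
 [6.2, 10.4]].

Step 3 — invert S. det(S) = 4.9667·10.4 - (6.2)² = 13.2133.
  S^{-1} = (1/det) · [[d, -b], [-b, a]] = [[0.7871, -0.4692],
 [-0.4692, 0.3759]].

Step 4 — quadratic form (x̄ - mu_0)^T · S^{-1} · (x̄ - mu_0):
  S^{-1} · (x̄ - mu_0) = (2.9617, -1.8618),
  (x̄ - mu_0)^T · [...] = (3.1667)·(2.9617) + (-1)·(-1.8618) = 11.2403.

Step 5 — scale by n: T² = 6 · 11.2403 = 67.442.

T² ≈ 67.442


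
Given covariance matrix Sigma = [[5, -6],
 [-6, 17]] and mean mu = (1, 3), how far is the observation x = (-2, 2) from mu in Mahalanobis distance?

Step 1 — centre the observation: (x - mu) = (-3, -1).

Step 2 — invert Sigma. det(Sigma) = 5·17 - (-6)² = 49.
  Sigma^{-1} = (1/det) · [[d, -b], [-b, a]] = [[0.3469, 0.1224],
 [0.1224, 0.102]].

Step 3 — form the quadratic (x - mu)^T · Sigma^{-1} · (x - mu):
  Sigma^{-1} · (x - mu) = (-1.1633, -0.4694).
  (x - mu)^T · [Sigma^{-1} · (x - mu)] = (-3)·(-1.1633) + (-1)·(-0.4694) = 3.9592.

Step 4 — take square root: d = √(3.9592) ≈ 1.9898.

d(x, mu) = √(3.9592) ≈ 1.9898


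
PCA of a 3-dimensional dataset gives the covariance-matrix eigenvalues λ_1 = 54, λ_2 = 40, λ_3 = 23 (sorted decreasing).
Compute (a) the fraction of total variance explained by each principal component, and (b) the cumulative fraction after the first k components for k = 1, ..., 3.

Step 1 — total variance = trace(Sigma) = Σ λ_i = 54 + 40 + 23 = 117.

Step 2 — fraction explained by component i = λ_i / Σ λ:
  PC1: 54/117 = 0.4615
  PC2: 40/117 = 0.3419
  PC3: 23/117 = 0.1966

Step 3 — cumulative fraction after k components = (λ_1 + ... + λ_k) / Σ λ:
  k = 1: 54/117 = 0.4615
  k = 2: (54 + 40)/117 = 94/117 = 0.8034
  k = 3: (54 + 40 + 23)/117 = 117/117 = 1

Summary (fraction, with percent):

explained: PC1 0.4615 (46.15%), PC2 0.3419 (34.19%), PC3 0.1966 (19.66%);  cumulative: 0.4615, 0.8034, 1


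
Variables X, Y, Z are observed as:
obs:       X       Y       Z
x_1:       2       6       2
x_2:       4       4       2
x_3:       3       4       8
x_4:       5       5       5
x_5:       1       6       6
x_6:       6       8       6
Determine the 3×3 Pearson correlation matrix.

Step 1 — column means:
  mean(X) = (2 + 4 + 3 + 5 + 1 + 6) / 6 = 21/6 = 3.5
  mean(Y) = (6 + 4 + 4 + 5 + 6 + 8) / 6 = 33/6 = 5.5
  mean(Z) = (2 + 2 + 8 + 5 + 6 + 6) / 6 = 29/6 = 4.8333

Step 2 — sample variances and covariances s[i,j] = (1/(n-1)) · Σ_k (x_{k,i} - mean_i) · (x_{k,j} - mean_j), with n-1 = 5:
  s[X,X] = ((-1.5)·(-1.5) + (0.5)·(0.5) + (-0.5)·(-0.5) + (1.5)·(1.5) + (-2.5)·(-2.5) + (2.5)·(2.5)) / 5 = 17.5/5 = 3.5
  s[X,Y] = ((-1.5)·(0.5) + (0.5)·(-1.5) + (-0.5)·(-1.5) + (1.5)·(-0.5) + (-2.5)·(0.5) + (2.5)·(2.5)) / 5 = 3.5/5 = 0.7
  s[X,Z] = ((-1.5)·(-2.8333) + (0.5)·(-2.8333) + (-0.5)·(3.1667) + (1.5)·(0.1667) + (-2.5)·(1.1667) + (2.5)·(1.1667)) / 5 = 1.5/5 = 0.3
  s[Y,Y] = ((0.5)·(0.5) + (-1.5)·(-1.5) + (-1.5)·(-1.5) + (-0.5)·(-0.5) + (0.5)·(0.5) + (2.5)·(2.5)) / 5 = 11.5/5 = 2.3
  s[Y,Z] = ((0.5)·(-2.8333) + (-1.5)·(-2.8333) + (-1.5)·(3.1667) + (-0.5)·(0.1667) + (0.5)·(1.1667) + (2.5)·(1.1667)) / 5 = 1.5/5 = 0.3
  s[Z,Z] = ((-2.8333)·(-2.8333) + (-2.8333)·(-2.8333) + (3.1667)·(3.1667) + (0.1667)·(0.1667) + (1.1667)·(1.1667) + (1.1667)·(1.1667)) / 5 = 28.8333/5 = 5.7667
  Sample standard deviations s_i = √(s[i,i]):
  s(X) = √(3.5) = 1.8708
  s(Y) = √(2.3) = 1.5166
  s(Z) = √(5.7667) = 2.4014

Step 3 — r_{ij} = s_{ij} / (s_i · s_j):
  r[X,X] = 1 (diagonal).
  r[X,Y] = 0.7 / (1.8708 · 1.5166) = 0.7 / 2.8373 = 0.2467
  r[X,Z] = 0.3 / (1.8708 · 2.4014) = 0.3 / 4.4926 = 0.0668
  r[Y,Y] = 1 (diagonal).
  r[Y,Z] = 0.3 / (1.5166 · 2.4014) = 0.3 / 3.6419 = 0.0824
  r[Z,Z] = 1 (diagonal).

R is symmetric with unit diagonal. Assembling:

R = [[1, 0.2467, 0.0668],
 [0.2467, 1, 0.0824],
 [0.0668, 0.0824, 1]]


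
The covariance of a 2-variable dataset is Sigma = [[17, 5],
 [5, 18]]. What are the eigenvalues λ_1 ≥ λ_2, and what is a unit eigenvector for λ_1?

Step 1 — characteristic polynomial of 2×2 Sigma:
  det(Sigma - λI) = λ² - trace · λ + det = 0.
  trace = 17 + 18 = 35, det = 17·18 - (5)² = 281.
Step 2 — discriminant:
  Δ = trace² - 4·det = 1225 - 1124 = 101.
Step 3 — eigenvalues:
  λ = (trace ± √Δ)/2 = (35 ± 10.0499)/2,
  λ_1 = 22.5249,  λ_2 = 12.4751.

Step 4 — unit eigenvector for λ_1: solve (Sigma - λ_1 I)v = 0. First row:
  (17 - 22.5249)·v_x + (5)·v_y = 0, i.e. (-5.5249)·v_x + (5)·v_y = 0,
  so v ∝ (b, λ_1 - a) = (5, 5.5249) = u.
  ||u|| = √((5)² + (5.5249)²) = √(55.5249) ≈ 7.4515,
  v_1 = u/||u|| ≈ (0.671, 0.7415) (||v_1|| = 1).

λ_1 = 22.5249,  λ_2 = 12.4751;  v_1 ≈ (0.671, 0.7415)


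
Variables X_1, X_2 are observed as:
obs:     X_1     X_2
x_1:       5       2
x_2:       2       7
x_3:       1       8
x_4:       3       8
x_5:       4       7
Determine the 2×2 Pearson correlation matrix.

Step 1 — column means:
  mean(X_1) = (5 + 2 + 1 + 3 + 4) / 5 = 15/5 = 3
  mean(X_2) = (2 + 7 + 8 + 8 + 7) / 5 = 32/5 = 6.4

Step 2 — sample variances and covariances s[i,j] = (1/(n-1)) · Σ_k (x_{k,i} - mean_i) · (x_{k,j} - mean_j), with n-1 = 4:
  s[X_1,X_1] = ((2)·(2) + (-1)·(-1) + (-2)·(-2) + (0)·(0) + (1)·(1)) / 4 = 10/4 = 2.5
  s[X_1,X_2] = ((2)·(-4.4) + (-1)·(0.6) + (-2)·(1.6) + (0)·(1.6) + (1)·(0.6)) / 4 = -12/4 = -3
  s[X_2,X_2] = ((-4.4)·(-4.4) + (0.6)·(0.6) + (1.6)·(1.6) + (1.6)·(1.6) + (0.6)·(0.6)) / 4 = 25.2/4 = 6.3
  Sample standard deviations s_i = √(s[i,i]):
  s(X_1) = √(2.5) = 1.5811
  s(X_2) = √(6.3) = 2.51

Step 3 — r_{ij} = s_{ij} / (s_i · s_j):
  r[X_1,X_1] = 1 (diagonal).
  r[X_1,X_2] = -3 / (1.5811 · 2.51) = -3 / 3.9686 = -0.7559
  r[X_2,X_2] = 1 (diagonal).

R is symmetric with unit diagonal. Assembling:

R = [[1, -0.7559],
 [-0.7559, 1]]


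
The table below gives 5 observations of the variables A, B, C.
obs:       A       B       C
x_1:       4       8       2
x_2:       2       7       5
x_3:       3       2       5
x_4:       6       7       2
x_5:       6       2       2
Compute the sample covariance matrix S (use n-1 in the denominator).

Step 1 — column means:
  mean(A) = (4 + 2 + 3 + 6 + 6) / 5 = 21/5 = 4.2
  mean(B) = (8 + 7 + 2 + 7 + 2) / 5 = 26/5 = 5.2
  mean(C) = (2 + 5 + 5 + 2 + 2) / 5 = 16/5 = 3.2

Step 2 — sample covariance S[i,j] = (1/(n-1)) · Σ_k (x_{k,i} - mean_i) · (x_{k,j} - mean_j), with n-1 = 4.
  S[A,A] = ((-0.2)·(-0.2) + (-2.2)·(-2.2) + (-1.2)·(-1.2) + (1.8)·(1.8) + (1.8)·(1.8)) / 4 = 12.8/4 = 3.2
  S[A,B] = ((-0.2)·(2.8) + (-2.2)·(1.8) + (-1.2)·(-3.2) + (1.8)·(1.8) + (1.8)·(-3.2)) / 4 = -3.2/4 = -0.8
  S[A,C] = ((-0.2)·(-1.2) + (-2.2)·(1.8) + (-1.2)·(1.8) + (1.8)·(-1.2) + (1.8)·(-1.2)) / 4 = -10.2/4 = -2.55
  S[B,B] = ((2.8)·(2.8) + (1.8)·(1.8) + (-3.2)·(-3.2) + (1.8)·(1.8) + (-3.2)·(-3.2)) / 4 = 34.8/4 = 8.7
  S[B,C] = ((2.8)·(-1.2) + (1.8)·(1.8) + (-3.2)·(1.8) + (1.8)·(-1.2) + (-3.2)·(-1.2)) / 4 = -4.2/4 = -1.05
  S[C,C] = ((-1.2)·(-1.2) + (1.8)·(1.8) + (1.8)·(1.8) + (-1.2)·(-1.2) + (-1.2)·(-1.2)) / 4 = 10.8/4 = 2.7

S is symmetric (S[j,i] = S[i,j]). Assembling:

S = [[3.2, -0.8, -2.55],
 [-0.8, 8.7, -1.05],
 [-2.55, -1.05, 2.7]]


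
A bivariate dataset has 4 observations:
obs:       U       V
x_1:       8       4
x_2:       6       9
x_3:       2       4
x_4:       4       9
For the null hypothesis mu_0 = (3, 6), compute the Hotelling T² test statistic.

Step 1 — sample mean vector:
  mean(U) = (8 + 6 + 2 + 4) / 4 = 20/4 = 5
  mean(V) = (4 + 9 + 4 + 9) / 4 = 26/4 = 6.5
  x̄ = (5, 6.5),  deviation x̄ - mu_0 = (5, 6.5) - (3, 6) = (2, 0.5).

Step 2 — sample covariance matrix, S[i,j] = (1/(n-1)) · Σ_k (x_{k,i} - mean_i) · (x_{k,j} - mean_j), divisor n-1 = 3:
  S[U,U] = ((3)·(3) + (1)·(1) + (-3)·(-3) + (-1)·(-1)) / 3 = 20/3 = 6.6667
  S[U,V] = ((3)·(-2.5) + (1)·(2.5) + (-3)·(-2.5) + (-1)·(2.5)) / 3 = 0/3 = 0
  S[V,V] = ((-2.5)·(-2.5) + (2.5)·(2.5) + (-2.5)·(-2.5) + (2.5)·(2.5)) / 3 = 25/3 = 8.3333
  S = [[6.6667, 0],
 [0, 8.3333]].

Step 3 — invert S. det(S) = 6.6667·8.3333 - (0)² = 55.5556.
  S^{-1} = (1/det) · [[d, -b], [-b, a]] = [[0.15, 0],
 [0, 0.12]].

Step 4 — quadratic form (x̄ - mu_0)^T · S^{-1} · (x̄ - mu_0):
  S^{-1} · (x̄ - mu_0) = (0.3, 0.06),
  (x̄ - mu_0)^T · [...] = (2)·(0.3) + (0.5)·(0.06) = 0.63.

Step 5 — scale by n: T² = 4 · 0.63 = 2.52.

T² ≈ 2.52


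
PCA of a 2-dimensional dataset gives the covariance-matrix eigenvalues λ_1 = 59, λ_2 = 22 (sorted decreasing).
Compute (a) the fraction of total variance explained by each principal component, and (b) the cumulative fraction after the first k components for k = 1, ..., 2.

Step 1 — total variance = trace(Sigma) = Σ λ_i = 59 + 22 = 81.

Step 2 — fraction explained by component i = λ_i / Σ λ:
  PC1: 59/81 = 0.7284
  PC2: 22/81 = 0.2716

Step 3 — cumulative fraction after k components = (λ_1 + ... + λ_k) / Σ λ:
  k = 1: 59/81 = 0.7284
  k = 2: (59 + 22)/81 = 81/81 = 1

Summary (fraction, with percent):

explained: PC1 0.7284 (72.84%), PC2 0.2716 (27.16%);  cumulative: 0.7284, 1


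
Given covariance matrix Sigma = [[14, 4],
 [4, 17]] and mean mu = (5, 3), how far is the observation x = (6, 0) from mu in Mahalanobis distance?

Step 1 — centre the observation: (x - mu) = (1, -3).

Step 2 — invert Sigma. det(Sigma) = 14·17 - (4)² = 222.
  Sigma^{-1} = (1/det) · [[d, -b], [-b, a]] = [[0.0766, -0.018],
 [-0.018, 0.0631]].

Step 3 — form the quadratic (x - mu)^T · Sigma^{-1} · (x - mu):
  Sigma^{-1} · (x - mu) = (0.1306, -0.2072).
  (x - mu)^T · [Sigma^{-1} · (x - mu)] = (1)·(0.1306) + (-3)·(-0.2072) = 0.7523.

Step 4 — take square root: d = √(0.7523) ≈ 0.8673.

d(x, mu) = √(0.7523) ≈ 0.8673


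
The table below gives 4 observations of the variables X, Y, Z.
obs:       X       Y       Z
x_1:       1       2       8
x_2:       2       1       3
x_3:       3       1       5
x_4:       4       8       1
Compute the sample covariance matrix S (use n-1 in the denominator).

Step 1 — column means:
  mean(X) = (1 + 2 + 3 + 4) / 4 = 10/4 = 2.5
  mean(Y) = (2 + 1 + 1 + 8) / 4 = 12/4 = 3
  mean(Z) = (8 + 3 + 5 + 1) / 4 = 17/4 = 4.25

Step 2 — sample covariance S[i,j] = (1/(n-1)) · Σ_k (x_{k,i} - mean_i) · (x_{k,j} - mean_j), with n-1 = 3.
  S[X,X] = ((-1.5)·(-1.5) + (-0.5)·(-0.5) + (0.5)·(0.5) + (1.5)·(1.5)) / 3 = 5/3 = 1.6667
  S[X,Y] = ((-1.5)·(-1) + (-0.5)·(-2) + (0.5)·(-2) + (1.5)·(5)) / 3 = 9/3 = 3
  S[X,Z] = ((-1.5)·(3.75) + (-0.5)·(-1.25) + (0.5)·(0.75) + (1.5)·(-3.25)) / 3 = -9.5/3 = -3.1667
  S[Y,Y] = ((-1)·(-1) + (-2)·(-2) + (-2)·(-2) + (5)·(5)) / 3 = 34/3 = 11.3333
  S[Y,Z] = ((-1)·(3.75) + (-2)·(-1.25) + (-2)·(0.75) + (5)·(-3.25)) / 3 = -19/3 = -6.3333
  S[Z,Z] = ((3.75)·(3.75) + (-1.25)·(-1.25) + (0.75)·(0.75) + (-3.25)·(-3.25)) / 3 = 26.75/3 = 8.9167

S is symmetric (S[j,i] = S[i,j]). Assembling:

S = [[1.6667, 3, -3.1667],
 [3, 11.3333, -6.3333],
 [-3.1667, -6.3333, 8.9167]]
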